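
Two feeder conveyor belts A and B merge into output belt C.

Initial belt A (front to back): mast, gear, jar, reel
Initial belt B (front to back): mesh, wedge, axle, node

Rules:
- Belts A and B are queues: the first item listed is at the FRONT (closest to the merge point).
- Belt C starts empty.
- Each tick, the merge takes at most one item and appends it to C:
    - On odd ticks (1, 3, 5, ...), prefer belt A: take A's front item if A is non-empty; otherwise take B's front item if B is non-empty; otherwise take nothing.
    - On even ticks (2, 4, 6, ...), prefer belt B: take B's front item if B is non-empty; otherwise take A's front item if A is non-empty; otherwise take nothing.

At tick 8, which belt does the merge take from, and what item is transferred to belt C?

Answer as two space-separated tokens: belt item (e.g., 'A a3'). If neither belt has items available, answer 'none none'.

Tick 1: prefer A, take mast from A; A=[gear,jar,reel] B=[mesh,wedge,axle,node] C=[mast]
Tick 2: prefer B, take mesh from B; A=[gear,jar,reel] B=[wedge,axle,node] C=[mast,mesh]
Tick 3: prefer A, take gear from A; A=[jar,reel] B=[wedge,axle,node] C=[mast,mesh,gear]
Tick 4: prefer B, take wedge from B; A=[jar,reel] B=[axle,node] C=[mast,mesh,gear,wedge]
Tick 5: prefer A, take jar from A; A=[reel] B=[axle,node] C=[mast,mesh,gear,wedge,jar]
Tick 6: prefer B, take axle from B; A=[reel] B=[node] C=[mast,mesh,gear,wedge,jar,axle]
Tick 7: prefer A, take reel from A; A=[-] B=[node] C=[mast,mesh,gear,wedge,jar,axle,reel]
Tick 8: prefer B, take node from B; A=[-] B=[-] C=[mast,mesh,gear,wedge,jar,axle,reel,node]

Answer: B node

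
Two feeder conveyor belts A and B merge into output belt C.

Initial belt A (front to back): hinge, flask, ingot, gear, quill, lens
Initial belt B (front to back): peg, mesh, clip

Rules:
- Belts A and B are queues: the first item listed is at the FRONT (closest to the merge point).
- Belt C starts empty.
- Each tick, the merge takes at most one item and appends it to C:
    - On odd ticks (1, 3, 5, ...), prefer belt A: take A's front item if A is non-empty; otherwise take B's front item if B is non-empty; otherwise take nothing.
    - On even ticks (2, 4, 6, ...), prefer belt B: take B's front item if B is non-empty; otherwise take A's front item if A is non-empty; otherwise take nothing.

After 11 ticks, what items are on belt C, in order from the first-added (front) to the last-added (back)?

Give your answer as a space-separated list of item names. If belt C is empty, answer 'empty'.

Tick 1: prefer A, take hinge from A; A=[flask,ingot,gear,quill,lens] B=[peg,mesh,clip] C=[hinge]
Tick 2: prefer B, take peg from B; A=[flask,ingot,gear,quill,lens] B=[mesh,clip] C=[hinge,peg]
Tick 3: prefer A, take flask from A; A=[ingot,gear,quill,lens] B=[mesh,clip] C=[hinge,peg,flask]
Tick 4: prefer B, take mesh from B; A=[ingot,gear,quill,lens] B=[clip] C=[hinge,peg,flask,mesh]
Tick 5: prefer A, take ingot from A; A=[gear,quill,lens] B=[clip] C=[hinge,peg,flask,mesh,ingot]
Tick 6: prefer B, take clip from B; A=[gear,quill,lens] B=[-] C=[hinge,peg,flask,mesh,ingot,clip]
Tick 7: prefer A, take gear from A; A=[quill,lens] B=[-] C=[hinge,peg,flask,mesh,ingot,clip,gear]
Tick 8: prefer B, take quill from A; A=[lens] B=[-] C=[hinge,peg,flask,mesh,ingot,clip,gear,quill]
Tick 9: prefer A, take lens from A; A=[-] B=[-] C=[hinge,peg,flask,mesh,ingot,clip,gear,quill,lens]
Tick 10: prefer B, both empty, nothing taken; A=[-] B=[-] C=[hinge,peg,flask,mesh,ingot,clip,gear,quill,lens]
Tick 11: prefer A, both empty, nothing taken; A=[-] B=[-] C=[hinge,peg,flask,mesh,ingot,clip,gear,quill,lens]

Answer: hinge peg flask mesh ingot clip gear quill lens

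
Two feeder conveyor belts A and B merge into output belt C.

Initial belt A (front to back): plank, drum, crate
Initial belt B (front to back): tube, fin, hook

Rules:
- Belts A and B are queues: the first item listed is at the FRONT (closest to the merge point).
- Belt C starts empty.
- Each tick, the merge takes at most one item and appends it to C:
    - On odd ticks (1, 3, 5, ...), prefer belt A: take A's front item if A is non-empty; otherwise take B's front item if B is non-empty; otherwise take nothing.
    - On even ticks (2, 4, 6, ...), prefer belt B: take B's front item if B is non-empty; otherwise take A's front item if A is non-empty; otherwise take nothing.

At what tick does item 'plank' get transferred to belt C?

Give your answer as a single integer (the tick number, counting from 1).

Tick 1: prefer A, take plank from A; A=[drum,crate] B=[tube,fin,hook] C=[plank]

Answer: 1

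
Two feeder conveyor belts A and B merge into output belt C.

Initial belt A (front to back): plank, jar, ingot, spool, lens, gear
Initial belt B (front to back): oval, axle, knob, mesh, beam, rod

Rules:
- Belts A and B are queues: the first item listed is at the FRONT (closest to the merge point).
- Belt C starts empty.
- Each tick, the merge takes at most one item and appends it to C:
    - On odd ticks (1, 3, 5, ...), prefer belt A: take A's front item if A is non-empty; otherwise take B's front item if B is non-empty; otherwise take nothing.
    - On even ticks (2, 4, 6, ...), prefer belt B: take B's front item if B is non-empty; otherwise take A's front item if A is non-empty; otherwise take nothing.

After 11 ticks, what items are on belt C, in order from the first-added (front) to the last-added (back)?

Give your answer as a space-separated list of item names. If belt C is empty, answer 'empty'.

Tick 1: prefer A, take plank from A; A=[jar,ingot,spool,lens,gear] B=[oval,axle,knob,mesh,beam,rod] C=[plank]
Tick 2: prefer B, take oval from B; A=[jar,ingot,spool,lens,gear] B=[axle,knob,mesh,beam,rod] C=[plank,oval]
Tick 3: prefer A, take jar from A; A=[ingot,spool,lens,gear] B=[axle,knob,mesh,beam,rod] C=[plank,oval,jar]
Tick 4: prefer B, take axle from B; A=[ingot,spool,lens,gear] B=[knob,mesh,beam,rod] C=[plank,oval,jar,axle]
Tick 5: prefer A, take ingot from A; A=[spool,lens,gear] B=[knob,mesh,beam,rod] C=[plank,oval,jar,axle,ingot]
Tick 6: prefer B, take knob from B; A=[spool,lens,gear] B=[mesh,beam,rod] C=[plank,oval,jar,axle,ingot,knob]
Tick 7: prefer A, take spool from A; A=[lens,gear] B=[mesh,beam,rod] C=[plank,oval,jar,axle,ingot,knob,spool]
Tick 8: prefer B, take mesh from B; A=[lens,gear] B=[beam,rod] C=[plank,oval,jar,axle,ingot,knob,spool,mesh]
Tick 9: prefer A, take lens from A; A=[gear] B=[beam,rod] C=[plank,oval,jar,axle,ingot,knob,spool,mesh,lens]
Tick 10: prefer B, take beam from B; A=[gear] B=[rod] C=[plank,oval,jar,axle,ingot,knob,spool,mesh,lens,beam]
Tick 11: prefer A, take gear from A; A=[-] B=[rod] C=[plank,oval,jar,axle,ingot,knob,spool,mesh,lens,beam,gear]

Answer: plank oval jar axle ingot knob spool mesh lens beam gear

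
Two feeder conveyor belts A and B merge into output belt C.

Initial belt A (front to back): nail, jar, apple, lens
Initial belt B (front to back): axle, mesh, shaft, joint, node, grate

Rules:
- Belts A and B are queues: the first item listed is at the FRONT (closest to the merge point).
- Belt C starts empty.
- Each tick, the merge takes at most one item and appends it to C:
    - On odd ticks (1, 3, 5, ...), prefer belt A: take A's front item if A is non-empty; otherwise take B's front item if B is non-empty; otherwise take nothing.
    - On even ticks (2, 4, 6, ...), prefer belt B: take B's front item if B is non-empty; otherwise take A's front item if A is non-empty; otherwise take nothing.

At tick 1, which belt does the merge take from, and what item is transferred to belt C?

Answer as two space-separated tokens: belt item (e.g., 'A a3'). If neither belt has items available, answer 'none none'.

Answer: A nail

Derivation:
Tick 1: prefer A, take nail from A; A=[jar,apple,lens] B=[axle,mesh,shaft,joint,node,grate] C=[nail]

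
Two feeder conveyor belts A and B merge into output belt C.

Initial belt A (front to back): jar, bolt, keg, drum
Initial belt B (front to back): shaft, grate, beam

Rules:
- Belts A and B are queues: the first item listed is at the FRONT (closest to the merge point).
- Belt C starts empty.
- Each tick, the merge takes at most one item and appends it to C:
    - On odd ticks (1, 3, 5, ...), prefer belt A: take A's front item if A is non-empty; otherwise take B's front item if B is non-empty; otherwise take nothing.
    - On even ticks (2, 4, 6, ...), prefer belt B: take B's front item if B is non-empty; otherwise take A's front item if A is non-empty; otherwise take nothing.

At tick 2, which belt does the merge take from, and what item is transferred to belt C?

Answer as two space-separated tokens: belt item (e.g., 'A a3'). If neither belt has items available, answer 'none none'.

Answer: B shaft

Derivation:
Tick 1: prefer A, take jar from A; A=[bolt,keg,drum] B=[shaft,grate,beam] C=[jar]
Tick 2: prefer B, take shaft from B; A=[bolt,keg,drum] B=[grate,beam] C=[jar,shaft]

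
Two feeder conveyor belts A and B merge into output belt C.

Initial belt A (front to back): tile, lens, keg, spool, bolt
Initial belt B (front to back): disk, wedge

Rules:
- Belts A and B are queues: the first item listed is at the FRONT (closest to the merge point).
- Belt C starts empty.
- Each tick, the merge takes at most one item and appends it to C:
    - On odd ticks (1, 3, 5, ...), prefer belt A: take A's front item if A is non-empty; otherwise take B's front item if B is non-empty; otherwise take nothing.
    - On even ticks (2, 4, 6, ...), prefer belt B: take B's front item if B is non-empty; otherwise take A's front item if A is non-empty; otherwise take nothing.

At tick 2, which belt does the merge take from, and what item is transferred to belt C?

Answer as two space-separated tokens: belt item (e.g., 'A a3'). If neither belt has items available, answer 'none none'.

Answer: B disk

Derivation:
Tick 1: prefer A, take tile from A; A=[lens,keg,spool,bolt] B=[disk,wedge] C=[tile]
Tick 2: prefer B, take disk from B; A=[lens,keg,spool,bolt] B=[wedge] C=[tile,disk]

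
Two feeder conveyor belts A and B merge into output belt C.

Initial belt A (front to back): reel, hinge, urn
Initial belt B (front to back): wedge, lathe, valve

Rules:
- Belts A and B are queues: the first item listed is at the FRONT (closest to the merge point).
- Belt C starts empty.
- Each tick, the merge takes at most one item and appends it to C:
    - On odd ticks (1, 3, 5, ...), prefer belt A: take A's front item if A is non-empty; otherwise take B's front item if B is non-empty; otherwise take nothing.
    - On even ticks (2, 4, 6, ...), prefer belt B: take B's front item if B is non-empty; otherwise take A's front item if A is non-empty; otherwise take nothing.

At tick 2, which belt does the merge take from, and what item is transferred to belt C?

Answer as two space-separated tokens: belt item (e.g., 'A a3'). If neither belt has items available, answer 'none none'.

Tick 1: prefer A, take reel from A; A=[hinge,urn] B=[wedge,lathe,valve] C=[reel]
Tick 2: prefer B, take wedge from B; A=[hinge,urn] B=[lathe,valve] C=[reel,wedge]

Answer: B wedge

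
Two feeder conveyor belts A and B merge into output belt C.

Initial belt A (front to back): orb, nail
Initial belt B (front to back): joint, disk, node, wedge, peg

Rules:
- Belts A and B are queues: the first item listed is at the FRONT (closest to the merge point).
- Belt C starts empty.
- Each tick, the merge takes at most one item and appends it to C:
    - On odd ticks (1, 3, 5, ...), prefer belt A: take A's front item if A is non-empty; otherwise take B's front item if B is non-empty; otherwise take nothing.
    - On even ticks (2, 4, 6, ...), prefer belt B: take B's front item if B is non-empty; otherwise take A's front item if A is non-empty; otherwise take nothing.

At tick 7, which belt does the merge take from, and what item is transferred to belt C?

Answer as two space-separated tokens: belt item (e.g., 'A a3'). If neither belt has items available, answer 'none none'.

Tick 1: prefer A, take orb from A; A=[nail] B=[joint,disk,node,wedge,peg] C=[orb]
Tick 2: prefer B, take joint from B; A=[nail] B=[disk,node,wedge,peg] C=[orb,joint]
Tick 3: prefer A, take nail from A; A=[-] B=[disk,node,wedge,peg] C=[orb,joint,nail]
Tick 4: prefer B, take disk from B; A=[-] B=[node,wedge,peg] C=[orb,joint,nail,disk]
Tick 5: prefer A, take node from B; A=[-] B=[wedge,peg] C=[orb,joint,nail,disk,node]
Tick 6: prefer B, take wedge from B; A=[-] B=[peg] C=[orb,joint,nail,disk,node,wedge]
Tick 7: prefer A, take peg from B; A=[-] B=[-] C=[orb,joint,nail,disk,node,wedge,peg]

Answer: B peg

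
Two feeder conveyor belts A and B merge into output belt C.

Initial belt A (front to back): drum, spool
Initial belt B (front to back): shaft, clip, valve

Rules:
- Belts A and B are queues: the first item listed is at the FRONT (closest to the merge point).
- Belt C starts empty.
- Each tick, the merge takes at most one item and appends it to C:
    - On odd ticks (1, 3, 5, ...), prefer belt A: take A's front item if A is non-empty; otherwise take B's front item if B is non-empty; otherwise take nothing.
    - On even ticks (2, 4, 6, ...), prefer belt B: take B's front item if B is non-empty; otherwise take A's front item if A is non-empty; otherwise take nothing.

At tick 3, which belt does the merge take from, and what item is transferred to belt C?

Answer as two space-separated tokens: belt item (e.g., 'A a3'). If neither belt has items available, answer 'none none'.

Tick 1: prefer A, take drum from A; A=[spool] B=[shaft,clip,valve] C=[drum]
Tick 2: prefer B, take shaft from B; A=[spool] B=[clip,valve] C=[drum,shaft]
Tick 3: prefer A, take spool from A; A=[-] B=[clip,valve] C=[drum,shaft,spool]

Answer: A spool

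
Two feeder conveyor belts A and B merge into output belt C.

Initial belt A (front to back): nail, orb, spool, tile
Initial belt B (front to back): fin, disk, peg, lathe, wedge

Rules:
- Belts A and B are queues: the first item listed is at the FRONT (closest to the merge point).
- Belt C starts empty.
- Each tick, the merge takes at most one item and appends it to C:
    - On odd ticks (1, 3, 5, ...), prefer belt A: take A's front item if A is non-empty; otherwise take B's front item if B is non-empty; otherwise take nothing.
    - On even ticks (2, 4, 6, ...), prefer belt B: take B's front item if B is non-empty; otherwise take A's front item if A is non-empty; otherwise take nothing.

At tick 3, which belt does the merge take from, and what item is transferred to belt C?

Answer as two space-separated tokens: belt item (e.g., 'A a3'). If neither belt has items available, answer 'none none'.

Answer: A orb

Derivation:
Tick 1: prefer A, take nail from A; A=[orb,spool,tile] B=[fin,disk,peg,lathe,wedge] C=[nail]
Tick 2: prefer B, take fin from B; A=[orb,spool,tile] B=[disk,peg,lathe,wedge] C=[nail,fin]
Tick 3: prefer A, take orb from A; A=[spool,tile] B=[disk,peg,lathe,wedge] C=[nail,fin,orb]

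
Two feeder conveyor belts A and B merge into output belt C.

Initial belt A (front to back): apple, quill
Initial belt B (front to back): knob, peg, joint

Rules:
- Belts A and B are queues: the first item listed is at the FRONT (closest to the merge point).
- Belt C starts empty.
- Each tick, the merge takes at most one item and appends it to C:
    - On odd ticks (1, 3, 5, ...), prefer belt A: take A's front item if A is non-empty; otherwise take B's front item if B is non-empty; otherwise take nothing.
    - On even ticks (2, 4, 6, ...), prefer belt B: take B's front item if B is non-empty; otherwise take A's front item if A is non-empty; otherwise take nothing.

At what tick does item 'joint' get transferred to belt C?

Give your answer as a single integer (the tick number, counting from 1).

Tick 1: prefer A, take apple from A; A=[quill] B=[knob,peg,joint] C=[apple]
Tick 2: prefer B, take knob from B; A=[quill] B=[peg,joint] C=[apple,knob]
Tick 3: prefer A, take quill from A; A=[-] B=[peg,joint] C=[apple,knob,quill]
Tick 4: prefer B, take peg from B; A=[-] B=[joint] C=[apple,knob,quill,peg]
Tick 5: prefer A, take joint from B; A=[-] B=[-] C=[apple,knob,quill,peg,joint]

Answer: 5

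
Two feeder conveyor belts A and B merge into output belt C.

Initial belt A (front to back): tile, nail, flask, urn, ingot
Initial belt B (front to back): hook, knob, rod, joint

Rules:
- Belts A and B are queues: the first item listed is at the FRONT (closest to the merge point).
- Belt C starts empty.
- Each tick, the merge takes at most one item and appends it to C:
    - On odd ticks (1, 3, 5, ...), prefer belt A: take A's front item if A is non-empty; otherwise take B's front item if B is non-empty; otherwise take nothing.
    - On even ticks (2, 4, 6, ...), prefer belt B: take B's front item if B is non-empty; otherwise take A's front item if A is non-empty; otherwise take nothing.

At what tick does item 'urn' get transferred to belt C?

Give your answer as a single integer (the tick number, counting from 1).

Answer: 7

Derivation:
Tick 1: prefer A, take tile from A; A=[nail,flask,urn,ingot] B=[hook,knob,rod,joint] C=[tile]
Tick 2: prefer B, take hook from B; A=[nail,flask,urn,ingot] B=[knob,rod,joint] C=[tile,hook]
Tick 3: prefer A, take nail from A; A=[flask,urn,ingot] B=[knob,rod,joint] C=[tile,hook,nail]
Tick 4: prefer B, take knob from B; A=[flask,urn,ingot] B=[rod,joint] C=[tile,hook,nail,knob]
Tick 5: prefer A, take flask from A; A=[urn,ingot] B=[rod,joint] C=[tile,hook,nail,knob,flask]
Tick 6: prefer B, take rod from B; A=[urn,ingot] B=[joint] C=[tile,hook,nail,knob,flask,rod]
Tick 7: prefer A, take urn from A; A=[ingot] B=[joint] C=[tile,hook,nail,knob,flask,rod,urn]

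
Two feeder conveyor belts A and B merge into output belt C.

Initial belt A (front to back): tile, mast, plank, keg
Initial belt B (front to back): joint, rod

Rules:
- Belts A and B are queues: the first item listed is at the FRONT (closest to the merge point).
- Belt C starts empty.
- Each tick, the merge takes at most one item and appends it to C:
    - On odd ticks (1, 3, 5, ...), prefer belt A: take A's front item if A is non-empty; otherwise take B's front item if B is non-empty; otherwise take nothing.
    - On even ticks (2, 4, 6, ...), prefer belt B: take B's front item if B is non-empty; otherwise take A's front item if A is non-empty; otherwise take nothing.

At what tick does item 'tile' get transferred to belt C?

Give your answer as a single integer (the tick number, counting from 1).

Answer: 1

Derivation:
Tick 1: prefer A, take tile from A; A=[mast,plank,keg] B=[joint,rod] C=[tile]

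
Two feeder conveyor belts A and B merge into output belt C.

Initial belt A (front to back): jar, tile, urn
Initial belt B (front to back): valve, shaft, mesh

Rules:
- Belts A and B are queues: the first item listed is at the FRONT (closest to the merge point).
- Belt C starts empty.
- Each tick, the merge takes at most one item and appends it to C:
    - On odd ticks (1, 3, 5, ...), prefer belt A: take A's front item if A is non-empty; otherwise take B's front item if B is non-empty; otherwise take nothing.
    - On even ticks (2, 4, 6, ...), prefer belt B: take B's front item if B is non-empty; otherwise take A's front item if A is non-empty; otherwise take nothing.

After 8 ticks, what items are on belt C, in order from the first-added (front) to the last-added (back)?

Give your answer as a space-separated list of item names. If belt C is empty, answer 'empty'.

Answer: jar valve tile shaft urn mesh

Derivation:
Tick 1: prefer A, take jar from A; A=[tile,urn] B=[valve,shaft,mesh] C=[jar]
Tick 2: prefer B, take valve from B; A=[tile,urn] B=[shaft,mesh] C=[jar,valve]
Tick 3: prefer A, take tile from A; A=[urn] B=[shaft,mesh] C=[jar,valve,tile]
Tick 4: prefer B, take shaft from B; A=[urn] B=[mesh] C=[jar,valve,tile,shaft]
Tick 5: prefer A, take urn from A; A=[-] B=[mesh] C=[jar,valve,tile,shaft,urn]
Tick 6: prefer B, take mesh from B; A=[-] B=[-] C=[jar,valve,tile,shaft,urn,mesh]
Tick 7: prefer A, both empty, nothing taken; A=[-] B=[-] C=[jar,valve,tile,shaft,urn,mesh]
Tick 8: prefer B, both empty, nothing taken; A=[-] B=[-] C=[jar,valve,tile,shaft,urn,mesh]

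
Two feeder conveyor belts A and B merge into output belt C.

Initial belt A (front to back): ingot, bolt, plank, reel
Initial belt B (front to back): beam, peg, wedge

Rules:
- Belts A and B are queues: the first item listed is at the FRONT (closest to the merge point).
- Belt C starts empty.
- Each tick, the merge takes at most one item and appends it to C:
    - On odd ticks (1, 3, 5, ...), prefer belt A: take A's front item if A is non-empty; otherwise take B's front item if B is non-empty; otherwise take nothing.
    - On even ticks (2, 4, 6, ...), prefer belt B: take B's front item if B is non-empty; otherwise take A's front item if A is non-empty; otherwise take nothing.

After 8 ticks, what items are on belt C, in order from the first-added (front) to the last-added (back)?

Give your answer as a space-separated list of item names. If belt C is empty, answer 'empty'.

Answer: ingot beam bolt peg plank wedge reel

Derivation:
Tick 1: prefer A, take ingot from A; A=[bolt,plank,reel] B=[beam,peg,wedge] C=[ingot]
Tick 2: prefer B, take beam from B; A=[bolt,plank,reel] B=[peg,wedge] C=[ingot,beam]
Tick 3: prefer A, take bolt from A; A=[plank,reel] B=[peg,wedge] C=[ingot,beam,bolt]
Tick 4: prefer B, take peg from B; A=[plank,reel] B=[wedge] C=[ingot,beam,bolt,peg]
Tick 5: prefer A, take plank from A; A=[reel] B=[wedge] C=[ingot,beam,bolt,peg,plank]
Tick 6: prefer B, take wedge from B; A=[reel] B=[-] C=[ingot,beam,bolt,peg,plank,wedge]
Tick 7: prefer A, take reel from A; A=[-] B=[-] C=[ingot,beam,bolt,peg,plank,wedge,reel]
Tick 8: prefer B, both empty, nothing taken; A=[-] B=[-] C=[ingot,beam,bolt,peg,plank,wedge,reel]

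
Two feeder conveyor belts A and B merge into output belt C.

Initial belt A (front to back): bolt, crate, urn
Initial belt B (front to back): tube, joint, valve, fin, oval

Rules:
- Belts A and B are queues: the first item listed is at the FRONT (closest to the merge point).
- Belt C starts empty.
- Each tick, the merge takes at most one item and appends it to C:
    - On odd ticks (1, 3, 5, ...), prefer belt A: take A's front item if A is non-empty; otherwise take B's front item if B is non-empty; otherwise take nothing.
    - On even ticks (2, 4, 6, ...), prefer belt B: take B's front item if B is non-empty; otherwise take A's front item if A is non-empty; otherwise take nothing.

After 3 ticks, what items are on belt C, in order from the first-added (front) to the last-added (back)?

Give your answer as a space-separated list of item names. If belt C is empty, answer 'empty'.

Answer: bolt tube crate

Derivation:
Tick 1: prefer A, take bolt from A; A=[crate,urn] B=[tube,joint,valve,fin,oval] C=[bolt]
Tick 2: prefer B, take tube from B; A=[crate,urn] B=[joint,valve,fin,oval] C=[bolt,tube]
Tick 3: prefer A, take crate from A; A=[urn] B=[joint,valve,fin,oval] C=[bolt,tube,crate]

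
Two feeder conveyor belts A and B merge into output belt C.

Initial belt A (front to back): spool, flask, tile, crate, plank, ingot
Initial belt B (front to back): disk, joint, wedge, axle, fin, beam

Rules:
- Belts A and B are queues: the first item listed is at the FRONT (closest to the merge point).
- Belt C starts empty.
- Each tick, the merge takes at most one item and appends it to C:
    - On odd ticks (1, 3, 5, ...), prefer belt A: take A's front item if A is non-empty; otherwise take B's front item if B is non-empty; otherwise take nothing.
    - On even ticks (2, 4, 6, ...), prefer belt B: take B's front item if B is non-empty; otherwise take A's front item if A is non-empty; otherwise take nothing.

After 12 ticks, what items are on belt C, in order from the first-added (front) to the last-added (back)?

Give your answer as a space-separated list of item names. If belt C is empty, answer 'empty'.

Answer: spool disk flask joint tile wedge crate axle plank fin ingot beam

Derivation:
Tick 1: prefer A, take spool from A; A=[flask,tile,crate,plank,ingot] B=[disk,joint,wedge,axle,fin,beam] C=[spool]
Tick 2: prefer B, take disk from B; A=[flask,tile,crate,plank,ingot] B=[joint,wedge,axle,fin,beam] C=[spool,disk]
Tick 3: prefer A, take flask from A; A=[tile,crate,plank,ingot] B=[joint,wedge,axle,fin,beam] C=[spool,disk,flask]
Tick 4: prefer B, take joint from B; A=[tile,crate,plank,ingot] B=[wedge,axle,fin,beam] C=[spool,disk,flask,joint]
Tick 5: prefer A, take tile from A; A=[crate,plank,ingot] B=[wedge,axle,fin,beam] C=[spool,disk,flask,joint,tile]
Tick 6: prefer B, take wedge from B; A=[crate,plank,ingot] B=[axle,fin,beam] C=[spool,disk,flask,joint,tile,wedge]
Tick 7: prefer A, take crate from A; A=[plank,ingot] B=[axle,fin,beam] C=[spool,disk,flask,joint,tile,wedge,crate]
Tick 8: prefer B, take axle from B; A=[plank,ingot] B=[fin,beam] C=[spool,disk,flask,joint,tile,wedge,crate,axle]
Tick 9: prefer A, take plank from A; A=[ingot] B=[fin,beam] C=[spool,disk,flask,joint,tile,wedge,crate,axle,plank]
Tick 10: prefer B, take fin from B; A=[ingot] B=[beam] C=[spool,disk,flask,joint,tile,wedge,crate,axle,plank,fin]
Tick 11: prefer A, take ingot from A; A=[-] B=[beam] C=[spool,disk,flask,joint,tile,wedge,crate,axle,plank,fin,ingot]
Tick 12: prefer B, take beam from B; A=[-] B=[-] C=[spool,disk,flask,joint,tile,wedge,crate,axle,plank,fin,ingot,beam]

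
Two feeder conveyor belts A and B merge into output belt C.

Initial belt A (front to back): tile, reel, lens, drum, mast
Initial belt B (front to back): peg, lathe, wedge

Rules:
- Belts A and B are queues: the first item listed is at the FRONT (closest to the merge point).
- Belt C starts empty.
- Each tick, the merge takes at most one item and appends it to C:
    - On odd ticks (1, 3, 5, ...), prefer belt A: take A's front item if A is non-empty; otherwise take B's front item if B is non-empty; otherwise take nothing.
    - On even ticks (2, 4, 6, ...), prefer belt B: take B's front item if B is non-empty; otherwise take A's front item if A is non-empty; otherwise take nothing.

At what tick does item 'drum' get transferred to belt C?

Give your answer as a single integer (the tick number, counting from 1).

Tick 1: prefer A, take tile from A; A=[reel,lens,drum,mast] B=[peg,lathe,wedge] C=[tile]
Tick 2: prefer B, take peg from B; A=[reel,lens,drum,mast] B=[lathe,wedge] C=[tile,peg]
Tick 3: prefer A, take reel from A; A=[lens,drum,mast] B=[lathe,wedge] C=[tile,peg,reel]
Tick 4: prefer B, take lathe from B; A=[lens,drum,mast] B=[wedge] C=[tile,peg,reel,lathe]
Tick 5: prefer A, take lens from A; A=[drum,mast] B=[wedge] C=[tile,peg,reel,lathe,lens]
Tick 6: prefer B, take wedge from B; A=[drum,mast] B=[-] C=[tile,peg,reel,lathe,lens,wedge]
Tick 7: prefer A, take drum from A; A=[mast] B=[-] C=[tile,peg,reel,lathe,lens,wedge,drum]

Answer: 7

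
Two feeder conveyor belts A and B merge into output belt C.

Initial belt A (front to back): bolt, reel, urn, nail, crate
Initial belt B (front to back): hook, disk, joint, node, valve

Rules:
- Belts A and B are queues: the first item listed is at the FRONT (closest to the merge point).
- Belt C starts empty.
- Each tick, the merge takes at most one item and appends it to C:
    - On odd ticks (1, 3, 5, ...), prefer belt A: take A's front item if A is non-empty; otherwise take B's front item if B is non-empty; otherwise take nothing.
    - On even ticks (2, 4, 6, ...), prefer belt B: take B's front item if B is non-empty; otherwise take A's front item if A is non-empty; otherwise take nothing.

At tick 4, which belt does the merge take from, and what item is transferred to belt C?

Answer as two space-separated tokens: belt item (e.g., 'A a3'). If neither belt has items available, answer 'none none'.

Tick 1: prefer A, take bolt from A; A=[reel,urn,nail,crate] B=[hook,disk,joint,node,valve] C=[bolt]
Tick 2: prefer B, take hook from B; A=[reel,urn,nail,crate] B=[disk,joint,node,valve] C=[bolt,hook]
Tick 3: prefer A, take reel from A; A=[urn,nail,crate] B=[disk,joint,node,valve] C=[bolt,hook,reel]
Tick 4: prefer B, take disk from B; A=[urn,nail,crate] B=[joint,node,valve] C=[bolt,hook,reel,disk]

Answer: B disk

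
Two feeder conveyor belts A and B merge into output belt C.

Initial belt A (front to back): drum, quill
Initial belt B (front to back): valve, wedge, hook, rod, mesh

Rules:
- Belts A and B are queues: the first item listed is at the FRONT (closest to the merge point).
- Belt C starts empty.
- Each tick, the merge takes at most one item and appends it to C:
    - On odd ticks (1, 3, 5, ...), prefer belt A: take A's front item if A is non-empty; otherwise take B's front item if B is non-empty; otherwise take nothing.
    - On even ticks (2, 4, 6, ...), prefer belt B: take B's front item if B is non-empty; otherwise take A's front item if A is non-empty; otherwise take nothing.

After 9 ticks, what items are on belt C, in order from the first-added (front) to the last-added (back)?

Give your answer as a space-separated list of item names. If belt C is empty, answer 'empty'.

Answer: drum valve quill wedge hook rod mesh

Derivation:
Tick 1: prefer A, take drum from A; A=[quill] B=[valve,wedge,hook,rod,mesh] C=[drum]
Tick 2: prefer B, take valve from B; A=[quill] B=[wedge,hook,rod,mesh] C=[drum,valve]
Tick 3: prefer A, take quill from A; A=[-] B=[wedge,hook,rod,mesh] C=[drum,valve,quill]
Tick 4: prefer B, take wedge from B; A=[-] B=[hook,rod,mesh] C=[drum,valve,quill,wedge]
Tick 5: prefer A, take hook from B; A=[-] B=[rod,mesh] C=[drum,valve,quill,wedge,hook]
Tick 6: prefer B, take rod from B; A=[-] B=[mesh] C=[drum,valve,quill,wedge,hook,rod]
Tick 7: prefer A, take mesh from B; A=[-] B=[-] C=[drum,valve,quill,wedge,hook,rod,mesh]
Tick 8: prefer B, both empty, nothing taken; A=[-] B=[-] C=[drum,valve,quill,wedge,hook,rod,mesh]
Tick 9: prefer A, both empty, nothing taken; A=[-] B=[-] C=[drum,valve,quill,wedge,hook,rod,mesh]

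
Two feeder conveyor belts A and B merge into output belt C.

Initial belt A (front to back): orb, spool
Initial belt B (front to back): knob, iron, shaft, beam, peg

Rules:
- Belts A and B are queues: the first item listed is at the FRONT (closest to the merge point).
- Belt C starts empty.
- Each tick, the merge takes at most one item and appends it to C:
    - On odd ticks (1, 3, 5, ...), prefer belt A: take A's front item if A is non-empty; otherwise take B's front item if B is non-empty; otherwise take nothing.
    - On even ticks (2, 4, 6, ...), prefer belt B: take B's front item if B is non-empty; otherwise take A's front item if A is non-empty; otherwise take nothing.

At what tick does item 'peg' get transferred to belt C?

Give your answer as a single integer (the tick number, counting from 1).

Answer: 7

Derivation:
Tick 1: prefer A, take orb from A; A=[spool] B=[knob,iron,shaft,beam,peg] C=[orb]
Tick 2: prefer B, take knob from B; A=[spool] B=[iron,shaft,beam,peg] C=[orb,knob]
Tick 3: prefer A, take spool from A; A=[-] B=[iron,shaft,beam,peg] C=[orb,knob,spool]
Tick 4: prefer B, take iron from B; A=[-] B=[shaft,beam,peg] C=[orb,knob,spool,iron]
Tick 5: prefer A, take shaft from B; A=[-] B=[beam,peg] C=[orb,knob,spool,iron,shaft]
Tick 6: prefer B, take beam from B; A=[-] B=[peg] C=[orb,knob,spool,iron,shaft,beam]
Tick 7: prefer A, take peg from B; A=[-] B=[-] C=[orb,knob,spool,iron,shaft,beam,peg]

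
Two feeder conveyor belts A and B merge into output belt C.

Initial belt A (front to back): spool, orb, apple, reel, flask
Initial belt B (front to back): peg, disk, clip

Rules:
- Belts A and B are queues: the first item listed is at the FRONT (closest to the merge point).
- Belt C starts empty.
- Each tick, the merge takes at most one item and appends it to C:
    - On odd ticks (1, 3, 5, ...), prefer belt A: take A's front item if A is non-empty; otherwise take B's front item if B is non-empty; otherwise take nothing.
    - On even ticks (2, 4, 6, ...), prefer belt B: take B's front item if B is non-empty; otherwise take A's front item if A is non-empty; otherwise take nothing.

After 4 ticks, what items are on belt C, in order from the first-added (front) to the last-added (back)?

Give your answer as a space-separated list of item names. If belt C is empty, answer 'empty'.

Answer: spool peg orb disk

Derivation:
Tick 1: prefer A, take spool from A; A=[orb,apple,reel,flask] B=[peg,disk,clip] C=[spool]
Tick 2: prefer B, take peg from B; A=[orb,apple,reel,flask] B=[disk,clip] C=[spool,peg]
Tick 3: prefer A, take orb from A; A=[apple,reel,flask] B=[disk,clip] C=[spool,peg,orb]
Tick 4: prefer B, take disk from B; A=[apple,reel,flask] B=[clip] C=[spool,peg,orb,disk]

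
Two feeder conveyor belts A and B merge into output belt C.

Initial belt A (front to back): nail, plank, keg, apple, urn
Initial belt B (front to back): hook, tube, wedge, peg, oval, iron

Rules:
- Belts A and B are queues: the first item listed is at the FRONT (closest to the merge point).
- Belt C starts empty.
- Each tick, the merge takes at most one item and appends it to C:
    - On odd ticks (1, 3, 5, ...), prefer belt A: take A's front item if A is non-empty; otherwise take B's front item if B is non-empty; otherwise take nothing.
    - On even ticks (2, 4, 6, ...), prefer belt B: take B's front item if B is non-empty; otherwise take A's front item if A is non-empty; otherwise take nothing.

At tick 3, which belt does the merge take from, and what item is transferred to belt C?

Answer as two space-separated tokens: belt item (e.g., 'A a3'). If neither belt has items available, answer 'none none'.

Tick 1: prefer A, take nail from A; A=[plank,keg,apple,urn] B=[hook,tube,wedge,peg,oval,iron] C=[nail]
Tick 2: prefer B, take hook from B; A=[plank,keg,apple,urn] B=[tube,wedge,peg,oval,iron] C=[nail,hook]
Tick 3: prefer A, take plank from A; A=[keg,apple,urn] B=[tube,wedge,peg,oval,iron] C=[nail,hook,plank]

Answer: A plank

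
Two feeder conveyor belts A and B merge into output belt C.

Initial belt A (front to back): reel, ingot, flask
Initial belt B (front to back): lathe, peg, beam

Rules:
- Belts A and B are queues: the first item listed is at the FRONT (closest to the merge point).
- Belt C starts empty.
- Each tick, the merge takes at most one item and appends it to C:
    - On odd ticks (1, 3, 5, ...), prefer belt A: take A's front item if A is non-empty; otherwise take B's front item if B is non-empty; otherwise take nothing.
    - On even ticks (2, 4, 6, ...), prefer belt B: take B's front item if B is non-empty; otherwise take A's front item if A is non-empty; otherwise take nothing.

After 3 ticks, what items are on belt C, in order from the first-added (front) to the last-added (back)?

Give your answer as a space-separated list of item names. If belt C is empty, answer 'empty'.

Answer: reel lathe ingot

Derivation:
Tick 1: prefer A, take reel from A; A=[ingot,flask] B=[lathe,peg,beam] C=[reel]
Tick 2: prefer B, take lathe from B; A=[ingot,flask] B=[peg,beam] C=[reel,lathe]
Tick 3: prefer A, take ingot from A; A=[flask] B=[peg,beam] C=[reel,lathe,ingot]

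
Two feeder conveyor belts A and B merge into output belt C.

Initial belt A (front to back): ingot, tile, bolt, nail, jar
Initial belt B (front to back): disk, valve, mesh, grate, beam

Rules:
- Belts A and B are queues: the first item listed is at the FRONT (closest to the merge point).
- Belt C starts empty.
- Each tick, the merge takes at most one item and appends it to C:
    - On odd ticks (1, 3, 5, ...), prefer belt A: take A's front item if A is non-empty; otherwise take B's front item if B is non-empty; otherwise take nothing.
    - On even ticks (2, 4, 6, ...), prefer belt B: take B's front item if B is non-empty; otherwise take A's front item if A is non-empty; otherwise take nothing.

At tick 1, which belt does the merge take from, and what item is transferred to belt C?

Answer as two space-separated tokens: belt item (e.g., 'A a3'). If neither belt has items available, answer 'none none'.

Tick 1: prefer A, take ingot from A; A=[tile,bolt,nail,jar] B=[disk,valve,mesh,grate,beam] C=[ingot]

Answer: A ingot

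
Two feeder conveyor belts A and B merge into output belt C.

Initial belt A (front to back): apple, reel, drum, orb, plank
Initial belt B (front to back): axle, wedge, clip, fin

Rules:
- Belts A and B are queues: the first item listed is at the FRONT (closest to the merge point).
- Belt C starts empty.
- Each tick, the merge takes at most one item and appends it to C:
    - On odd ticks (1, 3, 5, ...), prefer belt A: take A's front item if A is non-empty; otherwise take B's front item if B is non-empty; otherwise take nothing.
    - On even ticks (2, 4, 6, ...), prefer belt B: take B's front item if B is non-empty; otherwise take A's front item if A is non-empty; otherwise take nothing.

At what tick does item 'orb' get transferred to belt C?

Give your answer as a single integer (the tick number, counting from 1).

Tick 1: prefer A, take apple from A; A=[reel,drum,orb,plank] B=[axle,wedge,clip,fin] C=[apple]
Tick 2: prefer B, take axle from B; A=[reel,drum,orb,plank] B=[wedge,clip,fin] C=[apple,axle]
Tick 3: prefer A, take reel from A; A=[drum,orb,plank] B=[wedge,clip,fin] C=[apple,axle,reel]
Tick 4: prefer B, take wedge from B; A=[drum,orb,plank] B=[clip,fin] C=[apple,axle,reel,wedge]
Tick 5: prefer A, take drum from A; A=[orb,plank] B=[clip,fin] C=[apple,axle,reel,wedge,drum]
Tick 6: prefer B, take clip from B; A=[orb,plank] B=[fin] C=[apple,axle,reel,wedge,drum,clip]
Tick 7: prefer A, take orb from A; A=[plank] B=[fin] C=[apple,axle,reel,wedge,drum,clip,orb]

Answer: 7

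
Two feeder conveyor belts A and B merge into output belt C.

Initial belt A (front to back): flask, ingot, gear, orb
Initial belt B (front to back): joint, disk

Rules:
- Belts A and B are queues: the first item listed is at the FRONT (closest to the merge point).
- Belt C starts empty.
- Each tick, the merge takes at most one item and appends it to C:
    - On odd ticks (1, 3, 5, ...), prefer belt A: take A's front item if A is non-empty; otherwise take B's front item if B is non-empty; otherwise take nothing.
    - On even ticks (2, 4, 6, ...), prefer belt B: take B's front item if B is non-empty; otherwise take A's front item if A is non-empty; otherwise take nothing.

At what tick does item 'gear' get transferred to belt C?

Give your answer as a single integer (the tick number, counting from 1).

Answer: 5

Derivation:
Tick 1: prefer A, take flask from A; A=[ingot,gear,orb] B=[joint,disk] C=[flask]
Tick 2: prefer B, take joint from B; A=[ingot,gear,orb] B=[disk] C=[flask,joint]
Tick 3: prefer A, take ingot from A; A=[gear,orb] B=[disk] C=[flask,joint,ingot]
Tick 4: prefer B, take disk from B; A=[gear,orb] B=[-] C=[flask,joint,ingot,disk]
Tick 5: prefer A, take gear from A; A=[orb] B=[-] C=[flask,joint,ingot,disk,gear]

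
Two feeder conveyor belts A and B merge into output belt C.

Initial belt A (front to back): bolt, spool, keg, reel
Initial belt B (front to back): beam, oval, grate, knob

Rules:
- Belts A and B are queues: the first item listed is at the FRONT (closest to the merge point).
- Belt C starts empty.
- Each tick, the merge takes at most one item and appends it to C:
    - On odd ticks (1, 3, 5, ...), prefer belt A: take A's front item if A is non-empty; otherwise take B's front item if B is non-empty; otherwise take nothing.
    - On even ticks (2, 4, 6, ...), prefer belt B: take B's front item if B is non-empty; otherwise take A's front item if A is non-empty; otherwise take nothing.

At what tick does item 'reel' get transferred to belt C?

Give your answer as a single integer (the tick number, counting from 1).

Answer: 7

Derivation:
Tick 1: prefer A, take bolt from A; A=[spool,keg,reel] B=[beam,oval,grate,knob] C=[bolt]
Tick 2: prefer B, take beam from B; A=[spool,keg,reel] B=[oval,grate,knob] C=[bolt,beam]
Tick 3: prefer A, take spool from A; A=[keg,reel] B=[oval,grate,knob] C=[bolt,beam,spool]
Tick 4: prefer B, take oval from B; A=[keg,reel] B=[grate,knob] C=[bolt,beam,spool,oval]
Tick 5: prefer A, take keg from A; A=[reel] B=[grate,knob] C=[bolt,beam,spool,oval,keg]
Tick 6: prefer B, take grate from B; A=[reel] B=[knob] C=[bolt,beam,spool,oval,keg,grate]
Tick 7: prefer A, take reel from A; A=[-] B=[knob] C=[bolt,beam,spool,oval,keg,grate,reel]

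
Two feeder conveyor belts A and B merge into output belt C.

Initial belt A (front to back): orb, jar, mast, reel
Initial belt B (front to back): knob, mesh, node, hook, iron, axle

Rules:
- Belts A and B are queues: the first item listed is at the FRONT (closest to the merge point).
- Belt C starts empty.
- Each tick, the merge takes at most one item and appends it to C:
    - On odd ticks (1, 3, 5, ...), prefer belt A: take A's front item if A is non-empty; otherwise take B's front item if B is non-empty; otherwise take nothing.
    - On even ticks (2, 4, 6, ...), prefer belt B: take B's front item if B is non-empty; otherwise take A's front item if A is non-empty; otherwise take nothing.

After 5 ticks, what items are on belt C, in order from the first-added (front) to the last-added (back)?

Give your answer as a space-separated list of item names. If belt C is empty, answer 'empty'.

Tick 1: prefer A, take orb from A; A=[jar,mast,reel] B=[knob,mesh,node,hook,iron,axle] C=[orb]
Tick 2: prefer B, take knob from B; A=[jar,mast,reel] B=[mesh,node,hook,iron,axle] C=[orb,knob]
Tick 3: prefer A, take jar from A; A=[mast,reel] B=[mesh,node,hook,iron,axle] C=[orb,knob,jar]
Tick 4: prefer B, take mesh from B; A=[mast,reel] B=[node,hook,iron,axle] C=[orb,knob,jar,mesh]
Tick 5: prefer A, take mast from A; A=[reel] B=[node,hook,iron,axle] C=[orb,knob,jar,mesh,mast]

Answer: orb knob jar mesh mast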